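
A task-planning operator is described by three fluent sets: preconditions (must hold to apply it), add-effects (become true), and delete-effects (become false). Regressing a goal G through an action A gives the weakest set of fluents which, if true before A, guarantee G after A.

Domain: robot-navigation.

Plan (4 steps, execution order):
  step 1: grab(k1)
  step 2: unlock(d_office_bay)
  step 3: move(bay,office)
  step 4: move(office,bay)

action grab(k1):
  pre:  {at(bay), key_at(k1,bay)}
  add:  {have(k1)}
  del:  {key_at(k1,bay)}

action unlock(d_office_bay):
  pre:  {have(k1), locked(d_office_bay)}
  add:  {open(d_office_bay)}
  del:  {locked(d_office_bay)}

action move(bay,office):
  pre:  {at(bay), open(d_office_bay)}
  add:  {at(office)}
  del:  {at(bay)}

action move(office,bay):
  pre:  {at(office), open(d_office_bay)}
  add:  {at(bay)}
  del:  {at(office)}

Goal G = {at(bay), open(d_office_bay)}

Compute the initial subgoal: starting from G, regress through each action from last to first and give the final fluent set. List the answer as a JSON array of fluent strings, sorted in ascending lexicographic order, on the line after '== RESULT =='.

Work backward from the goal:
  through step 4 (move(office,bay)): drop {at(bay)}, keep {open(d_office_bay)}, require {at(office), open(d_office_bay)}
    → {at(office), open(d_office_bay)}
  through step 3 (move(bay,office)): drop {at(office)}, keep {open(d_office_bay)}, require {at(bay), open(d_office_bay)}
    → {at(bay), open(d_office_bay)}
  through step 2 (unlock(d_office_bay)): drop {open(d_office_bay)}, keep {at(bay)}, require {have(k1), locked(d_office_bay)}
    → {at(bay), have(k1), locked(d_office_bay)}
  through step 1 (grab(k1)): drop {have(k1)}, keep {at(bay), locked(d_office_bay)}, require {at(bay), key_at(k1,bay)}
    → {at(bay), key_at(k1,bay), locked(d_office_bay)}

== RESULT ==
["at(bay)", "key_at(k1,bay)", "locked(d_office_bay)"]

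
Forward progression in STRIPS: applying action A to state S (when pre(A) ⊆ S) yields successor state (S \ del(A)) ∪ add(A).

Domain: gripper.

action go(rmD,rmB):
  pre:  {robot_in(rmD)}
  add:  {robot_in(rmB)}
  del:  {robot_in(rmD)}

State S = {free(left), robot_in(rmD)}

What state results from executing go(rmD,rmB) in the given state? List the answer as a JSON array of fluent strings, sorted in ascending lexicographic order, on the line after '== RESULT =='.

Progress:
  pre ⊆ S: {robot_in(rmD)} ⊆ S  — applicable
  S \ del = {free(left)}
  ∪ add   = {free(left), robot_in(rmB)}

== RESULT ==
["free(left)", "robot_in(rmB)"]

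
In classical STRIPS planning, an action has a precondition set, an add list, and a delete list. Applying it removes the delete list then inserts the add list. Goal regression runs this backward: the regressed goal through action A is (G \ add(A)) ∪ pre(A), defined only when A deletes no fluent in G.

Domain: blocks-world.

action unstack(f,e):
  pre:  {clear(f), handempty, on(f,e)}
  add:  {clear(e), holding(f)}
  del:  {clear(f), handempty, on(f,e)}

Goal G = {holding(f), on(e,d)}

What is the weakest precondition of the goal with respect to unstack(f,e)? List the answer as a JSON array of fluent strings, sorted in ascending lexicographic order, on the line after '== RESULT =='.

Regress:
  G ∩ del = {}  (empty — regression defined)
  G \ add = {holding(f), on(e,d)} \ {clear(e), holding(f)} = {on(e,d)}
  ∪ pre   = {on(e,d)} ∪ {clear(f), handempty, on(f,e)}
          = {clear(f), handempty, on(e,d), on(f,e)}

== RESULT ==
["clear(f)", "handempty", "on(e,d)", "on(f,e)"]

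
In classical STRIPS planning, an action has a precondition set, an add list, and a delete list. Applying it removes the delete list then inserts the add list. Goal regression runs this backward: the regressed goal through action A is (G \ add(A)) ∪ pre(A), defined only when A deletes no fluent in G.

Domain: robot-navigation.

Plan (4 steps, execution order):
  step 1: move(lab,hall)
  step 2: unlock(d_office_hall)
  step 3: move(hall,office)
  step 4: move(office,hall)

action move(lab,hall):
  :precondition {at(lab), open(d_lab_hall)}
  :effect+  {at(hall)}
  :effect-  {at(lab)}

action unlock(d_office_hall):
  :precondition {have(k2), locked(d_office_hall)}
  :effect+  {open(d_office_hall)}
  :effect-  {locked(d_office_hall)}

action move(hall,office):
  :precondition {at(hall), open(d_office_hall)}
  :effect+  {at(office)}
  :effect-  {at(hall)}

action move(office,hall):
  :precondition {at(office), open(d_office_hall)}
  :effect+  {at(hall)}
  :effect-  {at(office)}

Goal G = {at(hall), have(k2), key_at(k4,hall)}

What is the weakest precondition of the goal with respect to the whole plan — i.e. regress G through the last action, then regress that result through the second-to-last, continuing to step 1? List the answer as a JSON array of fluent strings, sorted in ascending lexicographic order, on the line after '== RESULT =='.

Work backward from the goal:
  through step 4 (move(office,hall)): drop {at(hall)}, keep {have(k2), key_at(k4,hall)}, require {at(office), open(d_office_hall)}
    → {at(office), have(k2), key_at(k4,hall), open(d_office_hall)}
  through step 3 (move(hall,office)): drop {at(office)}, keep {have(k2), key_at(k4,hall), open(d_office_hall)}, require {at(hall), open(d_office_hall)}
    → {at(hall), have(k2), key_at(k4,hall), open(d_office_hall)}
  through step 2 (unlock(d_office_hall)): drop {open(d_office_hall)}, keep {at(hall), have(k2), key_at(k4,hall)}, require {have(k2), locked(d_office_hall)}
    → {at(hall), have(k2), key_at(k4,hall), locked(d_office_hall)}
  through step 1 (move(lab,hall)): drop {at(hall)}, keep {have(k2), key_at(k4,hall), locked(d_office_hall)}, require {at(lab), open(d_lab_hall)}
    → {at(lab), have(k2), key_at(k4,hall), locked(d_office_hall), open(d_lab_hall)}

== RESULT ==
["at(lab)", "have(k2)", "key_at(k4,hall)", "locked(d_office_hall)", "open(d_lab_hall)"]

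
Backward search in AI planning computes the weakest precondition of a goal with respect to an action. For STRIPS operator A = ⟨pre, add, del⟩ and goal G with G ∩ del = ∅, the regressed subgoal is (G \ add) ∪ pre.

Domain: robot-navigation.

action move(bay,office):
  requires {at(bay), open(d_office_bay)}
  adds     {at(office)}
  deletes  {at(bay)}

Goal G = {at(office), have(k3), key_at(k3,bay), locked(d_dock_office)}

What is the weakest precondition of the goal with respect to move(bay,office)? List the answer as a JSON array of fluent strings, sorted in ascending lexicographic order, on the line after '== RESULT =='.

Compute (G \ add) ∪ pre:
  G ∩ del = {}  (empty — regression defined)
  G \ add = {at(office), have(k3), key_at(k3,bay), locked(d_dock_office)} \ {at(office)} = {have(k3), key_at(k3,bay), locked(d_dock_office)}
  ∪ pre   = {have(k3), key_at(k3,bay), locked(d_dock_office)} ∪ {at(bay), open(d_office_bay)}
          = {at(bay), have(k3), key_at(k3,bay), locked(d_dock_office), open(d_office_bay)}

== RESULT ==
["at(bay)", "have(k3)", "key_at(k3,bay)", "locked(d_dock_office)", "open(d_office_bay)"]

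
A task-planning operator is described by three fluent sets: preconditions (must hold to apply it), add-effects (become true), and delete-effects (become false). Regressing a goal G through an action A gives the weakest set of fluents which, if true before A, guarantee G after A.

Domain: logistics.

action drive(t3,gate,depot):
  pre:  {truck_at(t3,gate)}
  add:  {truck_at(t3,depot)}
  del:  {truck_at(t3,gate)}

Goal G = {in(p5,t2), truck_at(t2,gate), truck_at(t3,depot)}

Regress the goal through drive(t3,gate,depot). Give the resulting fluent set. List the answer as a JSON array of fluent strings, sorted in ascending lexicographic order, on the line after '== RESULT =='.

Compute (G \ add) ∪ pre:
  G ∩ del = {}  (empty — regression defined)
  G \ add = {in(p5,t2), truck_at(t2,gate), truck_at(t3,depot)} \ {truck_at(t3,depot)} = {in(p5,t2), truck_at(t2,gate)}
  ∪ pre   = {in(p5,t2), truck_at(t2,gate)} ∪ {truck_at(t3,gate)}
          = {in(p5,t2), truck_at(t2,gate), truck_at(t3,gate)}

== RESULT ==
["in(p5,t2)", "truck_at(t2,gate)", "truck_at(t3,gate)"]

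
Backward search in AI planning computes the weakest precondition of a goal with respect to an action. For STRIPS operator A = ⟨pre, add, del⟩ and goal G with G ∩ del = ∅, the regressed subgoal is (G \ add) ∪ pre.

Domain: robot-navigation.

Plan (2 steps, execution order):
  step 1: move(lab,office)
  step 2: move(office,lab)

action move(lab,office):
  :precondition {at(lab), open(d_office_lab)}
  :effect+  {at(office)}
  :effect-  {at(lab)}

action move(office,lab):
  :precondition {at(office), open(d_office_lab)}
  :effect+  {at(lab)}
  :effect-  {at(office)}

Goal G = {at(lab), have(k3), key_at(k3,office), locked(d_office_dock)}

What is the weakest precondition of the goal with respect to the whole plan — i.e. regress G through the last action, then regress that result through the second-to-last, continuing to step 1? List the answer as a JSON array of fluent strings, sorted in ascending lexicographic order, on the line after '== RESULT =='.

Regress step by step:
  through step 2 (move(office,lab)): drop {at(lab)}, keep {have(k3), key_at(k3,office), locked(d_office_dock)}, require {at(office), open(d_office_lab)}
    → {at(office), have(k3), key_at(k3,office), locked(d_office_dock), open(d_office_lab)}
  through step 1 (move(lab,office)): drop {at(office)}, keep {have(k3), key_at(k3,office), locked(d_office_dock), open(d_office_lab)}, require {at(lab), open(d_office_lab)}
    → {at(lab), have(k3), key_at(k3,office), locked(d_office_dock), open(d_office_lab)}

== RESULT ==
["at(lab)", "have(k3)", "key_at(k3,office)", "locked(d_office_dock)", "open(d_office_lab)"]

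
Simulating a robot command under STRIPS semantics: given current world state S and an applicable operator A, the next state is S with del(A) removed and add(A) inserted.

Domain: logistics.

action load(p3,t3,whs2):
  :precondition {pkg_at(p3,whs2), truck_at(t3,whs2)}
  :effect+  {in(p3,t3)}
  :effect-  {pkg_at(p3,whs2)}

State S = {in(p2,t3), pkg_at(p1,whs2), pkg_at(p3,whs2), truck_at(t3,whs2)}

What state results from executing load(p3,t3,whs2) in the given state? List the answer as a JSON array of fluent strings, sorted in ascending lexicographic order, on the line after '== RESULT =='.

Compute (S \ del) ∪ add:
  pre ⊆ S: {pkg_at(p3,whs2), truck_at(t3,whs2)} ⊆ S  — applicable
  S \ del = {in(p2,t3), pkg_at(p1,whs2), truck_at(t3,whs2)}
  ∪ add   = {in(p2,t3), in(p3,t3), pkg_at(p1,whs2), truck_at(t3,whs2)}

== RESULT ==
["in(p2,t3)", "in(p3,t3)", "pkg_at(p1,whs2)", "truck_at(t3,whs2)"]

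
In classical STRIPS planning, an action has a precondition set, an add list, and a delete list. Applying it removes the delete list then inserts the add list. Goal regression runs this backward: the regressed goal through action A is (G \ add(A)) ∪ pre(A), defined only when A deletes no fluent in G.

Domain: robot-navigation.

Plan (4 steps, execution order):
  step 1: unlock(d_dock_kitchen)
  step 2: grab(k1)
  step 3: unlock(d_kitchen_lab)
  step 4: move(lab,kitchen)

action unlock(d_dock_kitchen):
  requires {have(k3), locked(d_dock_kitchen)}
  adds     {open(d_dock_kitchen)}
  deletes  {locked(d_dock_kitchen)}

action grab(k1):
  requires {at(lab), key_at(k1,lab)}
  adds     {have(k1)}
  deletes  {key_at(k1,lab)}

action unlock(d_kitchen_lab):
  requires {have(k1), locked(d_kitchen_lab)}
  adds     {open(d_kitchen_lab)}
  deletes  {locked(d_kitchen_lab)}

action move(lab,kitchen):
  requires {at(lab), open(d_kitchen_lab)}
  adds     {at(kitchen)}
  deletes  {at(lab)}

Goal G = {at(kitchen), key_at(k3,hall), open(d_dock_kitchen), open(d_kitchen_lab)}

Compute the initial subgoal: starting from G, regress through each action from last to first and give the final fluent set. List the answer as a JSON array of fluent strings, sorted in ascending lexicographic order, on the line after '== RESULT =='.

Regress step by step:
  through step 4 (move(lab,kitchen)): drop {at(kitchen)}, keep {key_at(k3,hall), open(d_dock_kitchen), open(d_kitchen_lab)}, require {at(lab), open(d_kitchen_lab)}
    → {at(lab), key_at(k3,hall), open(d_dock_kitchen), open(d_kitchen_lab)}
  through step 3 (unlock(d_kitchen_lab)): drop {open(d_kitchen_lab)}, keep {at(lab), key_at(k3,hall), open(d_dock_kitchen)}, require {have(k1), locked(d_kitchen_lab)}
    → {at(lab), have(k1), key_at(k3,hall), locked(d_kitchen_lab), open(d_dock_kitchen)}
  through step 2 (grab(k1)): drop {have(k1)}, keep {at(lab), key_at(k3,hall), locked(d_kitchen_lab), open(d_dock_kitchen)}, require {at(lab), key_at(k1,lab)}
    → {at(lab), key_at(k1,lab), key_at(k3,hall), locked(d_kitchen_lab), open(d_dock_kitchen)}
  through step 1 (unlock(d_dock_kitchen)): drop {open(d_dock_kitchen)}, keep {at(lab), key_at(k1,lab), key_at(k3,hall), locked(d_kitchen_lab)}, require {have(k3), locked(d_dock_kitchen)}
    → {at(lab), have(k3), key_at(k1,lab), key_at(k3,hall), locked(d_dock_kitchen), locked(d_kitchen_lab)}

== RESULT ==
["at(lab)", "have(k3)", "key_at(k1,lab)", "key_at(k3,hall)", "locked(d_dock_kitchen)", "locked(d_kitchen_lab)"]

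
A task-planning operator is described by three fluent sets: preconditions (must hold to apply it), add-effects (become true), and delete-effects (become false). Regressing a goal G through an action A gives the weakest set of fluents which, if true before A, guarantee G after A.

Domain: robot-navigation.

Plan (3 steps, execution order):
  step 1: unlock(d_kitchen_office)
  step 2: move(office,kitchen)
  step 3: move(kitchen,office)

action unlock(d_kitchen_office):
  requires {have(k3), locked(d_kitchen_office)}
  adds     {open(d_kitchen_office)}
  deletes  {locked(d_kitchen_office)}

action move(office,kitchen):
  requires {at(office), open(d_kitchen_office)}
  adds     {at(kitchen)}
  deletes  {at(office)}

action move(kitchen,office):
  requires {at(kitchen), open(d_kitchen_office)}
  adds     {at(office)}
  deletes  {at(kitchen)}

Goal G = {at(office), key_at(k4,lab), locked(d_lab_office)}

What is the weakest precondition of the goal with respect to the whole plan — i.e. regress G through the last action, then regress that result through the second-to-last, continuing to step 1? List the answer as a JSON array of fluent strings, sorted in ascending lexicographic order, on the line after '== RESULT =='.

Regress step by step:
  through step 3 (move(kitchen,office)): drop {at(office)}, keep {key_at(k4,lab), locked(d_lab_office)}, require {at(kitchen), open(d_kitchen_office)}
    → {at(kitchen), key_at(k4,lab), locked(d_lab_office), open(d_kitchen_office)}
  through step 2 (move(office,kitchen)): drop {at(kitchen)}, keep {key_at(k4,lab), locked(d_lab_office), open(d_kitchen_office)}, require {at(office), open(d_kitchen_office)}
    → {at(office), key_at(k4,lab), locked(d_lab_office), open(d_kitchen_office)}
  through step 1 (unlock(d_kitchen_office)): drop {open(d_kitchen_office)}, keep {at(office), key_at(k4,lab), locked(d_lab_office)}, require {have(k3), locked(d_kitchen_office)}
    → {at(office), have(k3), key_at(k4,lab), locked(d_kitchen_office), locked(d_lab_office)}

== RESULT ==
["at(office)", "have(k3)", "key_at(k4,lab)", "locked(d_kitchen_office)", "locked(d_lab_office)"]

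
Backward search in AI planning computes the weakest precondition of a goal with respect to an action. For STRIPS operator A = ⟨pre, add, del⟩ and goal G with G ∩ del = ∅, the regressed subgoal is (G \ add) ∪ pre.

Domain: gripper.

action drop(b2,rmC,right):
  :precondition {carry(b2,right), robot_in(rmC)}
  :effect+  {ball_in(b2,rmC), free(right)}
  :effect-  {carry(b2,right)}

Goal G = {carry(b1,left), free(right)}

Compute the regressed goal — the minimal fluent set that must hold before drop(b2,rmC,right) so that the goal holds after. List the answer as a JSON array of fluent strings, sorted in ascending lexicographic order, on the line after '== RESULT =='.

Regress:
  G ∩ del = {}  (empty — regression defined)
  G \ add = {carry(b1,left), free(right)} \ {ball_in(b2,rmC), free(right)} = {carry(b1,left)}
  ∪ pre   = {carry(b1,left)} ∪ {carry(b2,right), robot_in(rmC)}
          = {carry(b1,left), carry(b2,right), robot_in(rmC)}

== RESULT ==
["carry(b1,left)", "carry(b2,right)", "robot_in(rmC)"]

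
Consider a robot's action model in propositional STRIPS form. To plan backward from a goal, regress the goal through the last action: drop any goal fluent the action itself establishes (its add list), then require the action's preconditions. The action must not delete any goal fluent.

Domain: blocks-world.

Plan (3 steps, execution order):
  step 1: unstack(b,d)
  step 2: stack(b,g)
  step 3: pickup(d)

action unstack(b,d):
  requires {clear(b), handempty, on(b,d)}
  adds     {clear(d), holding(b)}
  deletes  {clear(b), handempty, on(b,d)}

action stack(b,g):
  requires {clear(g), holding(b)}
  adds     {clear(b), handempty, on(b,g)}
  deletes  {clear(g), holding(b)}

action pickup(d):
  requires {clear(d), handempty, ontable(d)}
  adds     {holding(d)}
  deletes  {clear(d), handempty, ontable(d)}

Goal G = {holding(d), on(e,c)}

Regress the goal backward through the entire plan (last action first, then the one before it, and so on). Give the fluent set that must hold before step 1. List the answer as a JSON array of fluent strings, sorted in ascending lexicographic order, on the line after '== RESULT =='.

Regress step by step:
  through step 3 (pickup(d)): drop {holding(d)}, keep {on(e,c)}, require {clear(d), handempty, ontable(d)}
    → {clear(d), handempty, on(e,c), ontable(d)}
  through step 2 (stack(b,g)): drop {handempty}, keep {clear(d), on(e,c), ontable(d)}, require {clear(g), holding(b)}
    → {clear(d), clear(g), holding(b), on(e,c), ontable(d)}
  through step 1 (unstack(b,d)): drop {clear(d), holding(b)}, keep {clear(g), on(e,c), ontable(d)}, require {clear(b), handempty, on(b,d)}
    → {clear(b), clear(g), handempty, on(b,d), on(e,c), ontable(d)}

== RESULT ==
["clear(b)", "clear(g)", "handempty", "on(b,d)", "on(e,c)", "ontable(d)"]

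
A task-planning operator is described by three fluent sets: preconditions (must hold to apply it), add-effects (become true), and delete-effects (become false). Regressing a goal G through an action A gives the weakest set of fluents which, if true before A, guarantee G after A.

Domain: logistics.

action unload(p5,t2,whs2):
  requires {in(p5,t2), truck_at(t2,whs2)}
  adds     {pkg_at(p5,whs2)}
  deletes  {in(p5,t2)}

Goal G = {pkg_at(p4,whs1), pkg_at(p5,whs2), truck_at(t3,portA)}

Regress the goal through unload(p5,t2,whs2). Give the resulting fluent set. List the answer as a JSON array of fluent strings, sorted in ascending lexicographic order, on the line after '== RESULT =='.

Regress:
  G ∩ del = {}  (empty — regression defined)
  G \ add = {pkg_at(p4,whs1), pkg_at(p5,whs2), truck_at(t3,portA)} \ {pkg_at(p5,whs2)} = {pkg_at(p4,whs1), truck_at(t3,portA)}
  ∪ pre   = {pkg_at(p4,whs1), truck_at(t3,portA)} ∪ {in(p5,t2), truck_at(t2,whs2)}
          = {in(p5,t2), pkg_at(p4,whs1), truck_at(t2,whs2), truck_at(t3,portA)}

== RESULT ==
["in(p5,t2)", "pkg_at(p4,whs1)", "truck_at(t2,whs2)", "truck_at(t3,portA)"]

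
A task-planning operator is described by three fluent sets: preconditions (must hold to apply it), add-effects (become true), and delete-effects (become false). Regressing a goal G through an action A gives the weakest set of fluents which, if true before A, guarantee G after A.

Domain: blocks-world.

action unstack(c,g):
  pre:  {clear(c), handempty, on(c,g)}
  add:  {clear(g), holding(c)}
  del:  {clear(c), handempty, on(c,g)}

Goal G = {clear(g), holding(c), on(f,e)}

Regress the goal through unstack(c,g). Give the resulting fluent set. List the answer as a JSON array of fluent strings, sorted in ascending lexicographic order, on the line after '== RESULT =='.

Regress:
  G ∩ del = {}  (empty — regression defined)
  G \ add = {clear(g), holding(c), on(f,e)} \ {clear(g), holding(c)} = {on(f,e)}
  ∪ pre   = {on(f,e)} ∪ {clear(c), handempty, on(c,g)}
          = {clear(c), handempty, on(c,g), on(f,e)}

== RESULT ==
["clear(c)", "handempty", "on(c,g)", "on(f,e)"]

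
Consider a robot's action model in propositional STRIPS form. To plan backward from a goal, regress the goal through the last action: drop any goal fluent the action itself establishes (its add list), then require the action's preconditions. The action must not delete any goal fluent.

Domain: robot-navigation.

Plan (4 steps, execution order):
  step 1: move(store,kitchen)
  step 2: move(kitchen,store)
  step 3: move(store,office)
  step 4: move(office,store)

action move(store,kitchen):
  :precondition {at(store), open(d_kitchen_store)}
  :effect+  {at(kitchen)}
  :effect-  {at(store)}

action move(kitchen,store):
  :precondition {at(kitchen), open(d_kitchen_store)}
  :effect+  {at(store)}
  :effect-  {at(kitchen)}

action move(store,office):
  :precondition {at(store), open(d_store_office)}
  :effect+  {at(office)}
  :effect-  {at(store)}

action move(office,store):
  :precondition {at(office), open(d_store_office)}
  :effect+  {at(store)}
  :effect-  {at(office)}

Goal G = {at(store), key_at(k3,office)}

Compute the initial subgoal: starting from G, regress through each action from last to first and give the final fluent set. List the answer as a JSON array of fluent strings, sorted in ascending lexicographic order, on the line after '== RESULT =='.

Work backward from the goal:
  through step 4 (move(office,store)): drop {at(store)}, keep {key_at(k3,office)}, require {at(office), open(d_store_office)}
    → {at(office), key_at(k3,office), open(d_store_office)}
  through step 3 (move(store,office)): drop {at(office)}, keep {key_at(k3,office), open(d_store_office)}, require {at(store), open(d_store_office)}
    → {at(store), key_at(k3,office), open(d_store_office)}
  through step 2 (move(kitchen,store)): drop {at(store)}, keep {key_at(k3,office), open(d_store_office)}, require {at(kitchen), open(d_kitchen_store)}
    → {at(kitchen), key_at(k3,office), open(d_kitchen_store), open(d_store_office)}
  through step 1 (move(store,kitchen)): drop {at(kitchen)}, keep {key_at(k3,office), open(d_kitchen_store), open(d_store_office)}, require {at(store), open(d_kitchen_store)}
    → {at(store), key_at(k3,office), open(d_kitchen_store), open(d_store_office)}

== RESULT ==
["at(store)", "key_at(k3,office)", "open(d_kitchen_store)", "open(d_store_office)"]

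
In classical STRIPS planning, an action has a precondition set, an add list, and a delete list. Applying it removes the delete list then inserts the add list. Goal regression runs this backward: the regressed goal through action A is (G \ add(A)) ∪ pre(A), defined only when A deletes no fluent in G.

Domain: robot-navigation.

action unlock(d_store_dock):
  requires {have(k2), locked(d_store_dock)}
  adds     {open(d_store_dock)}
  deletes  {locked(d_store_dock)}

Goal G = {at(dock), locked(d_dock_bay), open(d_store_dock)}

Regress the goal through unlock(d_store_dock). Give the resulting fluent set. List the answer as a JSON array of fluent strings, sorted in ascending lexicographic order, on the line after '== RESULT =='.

Compute (G \ add) ∪ pre:
  G ∩ del = {}  (empty — regression defined)
  G \ add = {at(dock), locked(d_dock_bay), open(d_store_dock)} \ {open(d_store_dock)} = {at(dock), locked(d_dock_bay)}
  ∪ pre   = {at(dock), locked(d_dock_bay)} ∪ {have(k2), locked(d_store_dock)}
          = {at(dock), have(k2), locked(d_dock_bay), locked(d_store_dock)}

== RESULT ==
["at(dock)", "have(k2)", "locked(d_dock_bay)", "locked(d_store_dock)"]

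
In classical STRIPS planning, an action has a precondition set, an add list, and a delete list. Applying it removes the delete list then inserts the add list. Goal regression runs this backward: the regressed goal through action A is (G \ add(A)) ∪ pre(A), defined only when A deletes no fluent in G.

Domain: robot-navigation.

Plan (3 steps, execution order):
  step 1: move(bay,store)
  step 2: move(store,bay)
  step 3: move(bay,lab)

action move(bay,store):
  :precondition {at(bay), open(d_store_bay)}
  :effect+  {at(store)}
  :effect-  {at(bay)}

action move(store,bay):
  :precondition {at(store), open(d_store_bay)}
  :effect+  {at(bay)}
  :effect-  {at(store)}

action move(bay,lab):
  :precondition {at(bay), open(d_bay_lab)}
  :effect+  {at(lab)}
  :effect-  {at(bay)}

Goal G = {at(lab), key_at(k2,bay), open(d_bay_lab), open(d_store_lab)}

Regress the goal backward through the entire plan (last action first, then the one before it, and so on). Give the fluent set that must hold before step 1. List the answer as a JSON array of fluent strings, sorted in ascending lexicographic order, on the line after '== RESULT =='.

Regress step by step:
  through step 3 (move(bay,lab)): drop {at(lab)}, keep {key_at(k2,bay), open(d_bay_lab), open(d_store_lab)}, require {at(bay), open(d_bay_lab)}
    → {at(bay), key_at(k2,bay), open(d_bay_lab), open(d_store_lab)}
  through step 2 (move(store,bay)): drop {at(bay)}, keep {key_at(k2,bay), open(d_bay_lab), open(d_store_lab)}, require {at(store), open(d_store_bay)}
    → {at(store), key_at(k2,bay), open(d_bay_lab), open(d_store_bay), open(d_store_lab)}
  through step 1 (move(bay,store)): drop {at(store)}, keep {key_at(k2,bay), open(d_bay_lab), open(d_store_bay), open(d_store_lab)}, require {at(bay), open(d_store_bay)}
    → {at(bay), key_at(k2,bay), open(d_bay_lab), open(d_store_bay), open(d_store_lab)}

== RESULT ==
["at(bay)", "key_at(k2,bay)", "open(d_bay_lab)", "open(d_store_bay)", "open(d_store_lab)"]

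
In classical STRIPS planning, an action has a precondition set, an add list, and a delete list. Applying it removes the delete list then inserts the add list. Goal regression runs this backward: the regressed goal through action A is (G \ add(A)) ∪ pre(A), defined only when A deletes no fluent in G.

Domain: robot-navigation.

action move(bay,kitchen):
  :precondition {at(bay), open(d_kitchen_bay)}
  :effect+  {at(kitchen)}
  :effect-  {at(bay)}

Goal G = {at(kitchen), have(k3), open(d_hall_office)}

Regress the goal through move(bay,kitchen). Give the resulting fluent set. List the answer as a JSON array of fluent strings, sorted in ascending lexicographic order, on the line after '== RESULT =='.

Compute (G \ add) ∪ pre:
  G ∩ del = {}  (empty — regression defined)
  G \ add = {at(kitchen), have(k3), open(d_hall_office)} \ {at(kitchen)} = {have(k3), open(d_hall_office)}
  ∪ pre   = {have(k3), open(d_hall_office)} ∪ {at(bay), open(d_kitchen_bay)}
          = {at(bay), have(k3), open(d_hall_office), open(d_kitchen_bay)}

== RESULT ==
["at(bay)", "have(k3)", "open(d_hall_office)", "open(d_kitchen_bay)"]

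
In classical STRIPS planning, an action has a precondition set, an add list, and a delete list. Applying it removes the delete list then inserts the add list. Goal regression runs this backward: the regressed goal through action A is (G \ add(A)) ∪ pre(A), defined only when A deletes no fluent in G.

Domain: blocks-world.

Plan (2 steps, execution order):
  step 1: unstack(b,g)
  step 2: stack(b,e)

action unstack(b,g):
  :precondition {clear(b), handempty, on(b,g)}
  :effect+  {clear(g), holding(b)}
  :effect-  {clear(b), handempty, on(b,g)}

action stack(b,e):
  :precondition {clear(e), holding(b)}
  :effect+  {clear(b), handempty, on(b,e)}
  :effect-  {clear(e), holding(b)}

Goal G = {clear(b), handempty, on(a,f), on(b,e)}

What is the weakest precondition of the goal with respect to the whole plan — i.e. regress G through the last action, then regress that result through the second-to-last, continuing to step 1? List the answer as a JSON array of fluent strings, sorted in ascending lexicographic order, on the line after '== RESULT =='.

Regress step by step:
  through step 2 (stack(b,e)): drop {clear(b), handempty, on(b,e)}, keep {on(a,f)}, require {clear(e), holding(b)}
    → {clear(e), holding(b), on(a,f)}
  through step 1 (unstack(b,g)): drop {holding(b)}, keep {clear(e), on(a,f)}, require {clear(b), handempty, on(b,g)}
    → {clear(b), clear(e), handempty, on(a,f), on(b,g)}

== RESULT ==
["clear(b)", "clear(e)", "handempty", "on(a,f)", "on(b,g)"]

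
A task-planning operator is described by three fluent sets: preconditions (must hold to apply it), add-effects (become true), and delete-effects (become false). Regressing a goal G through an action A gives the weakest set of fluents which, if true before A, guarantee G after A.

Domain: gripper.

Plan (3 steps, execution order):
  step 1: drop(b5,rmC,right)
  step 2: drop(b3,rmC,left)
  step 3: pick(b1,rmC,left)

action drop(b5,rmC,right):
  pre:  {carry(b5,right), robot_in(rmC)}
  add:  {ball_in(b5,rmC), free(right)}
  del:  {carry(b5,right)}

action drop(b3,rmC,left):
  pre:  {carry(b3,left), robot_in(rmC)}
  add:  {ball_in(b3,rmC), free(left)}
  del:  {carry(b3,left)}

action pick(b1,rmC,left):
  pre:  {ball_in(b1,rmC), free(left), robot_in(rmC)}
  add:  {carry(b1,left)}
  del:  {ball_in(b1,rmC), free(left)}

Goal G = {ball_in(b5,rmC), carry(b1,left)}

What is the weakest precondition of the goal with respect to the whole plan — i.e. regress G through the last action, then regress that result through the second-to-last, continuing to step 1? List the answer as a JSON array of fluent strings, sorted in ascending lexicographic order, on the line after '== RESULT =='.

Work backward from the goal:
  through step 3 (pick(b1,rmC,left)): drop {carry(b1,left)}, keep {ball_in(b5,rmC)}, require {ball_in(b1,rmC), free(left), robot_in(rmC)}
    → {ball_in(b1,rmC), ball_in(b5,rmC), free(left), robot_in(rmC)}
  through step 2 (drop(b3,rmC,left)): drop {free(left)}, keep {ball_in(b1,rmC), ball_in(b5,rmC), robot_in(rmC)}, require {carry(b3,left), robot_in(rmC)}
    → {ball_in(b1,rmC), ball_in(b5,rmC), carry(b3,left), robot_in(rmC)}
  through step 1 (drop(b5,rmC,right)): drop {ball_in(b5,rmC)}, keep {ball_in(b1,rmC), carry(b3,left), robot_in(rmC)}, require {carry(b5,right), robot_in(rmC)}
    → {ball_in(b1,rmC), carry(b3,left), carry(b5,right), robot_in(rmC)}

== RESULT ==
["ball_in(b1,rmC)", "carry(b3,left)", "carry(b5,right)", "robot_in(rmC)"]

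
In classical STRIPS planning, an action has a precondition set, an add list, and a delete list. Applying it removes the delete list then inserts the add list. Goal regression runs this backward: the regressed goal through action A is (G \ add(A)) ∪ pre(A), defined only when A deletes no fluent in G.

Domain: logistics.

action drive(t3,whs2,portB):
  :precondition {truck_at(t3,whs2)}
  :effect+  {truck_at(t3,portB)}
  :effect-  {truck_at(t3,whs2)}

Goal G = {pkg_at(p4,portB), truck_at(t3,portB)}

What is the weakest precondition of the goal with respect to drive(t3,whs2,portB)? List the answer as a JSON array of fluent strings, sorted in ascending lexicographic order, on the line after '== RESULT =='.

Regress:
  G ∩ del = {}  (empty — regression defined)
  G \ add = {pkg_at(p4,portB), truck_at(t3,portB)} \ {truck_at(t3,portB)} = {pkg_at(p4,portB)}
  ∪ pre   = {pkg_at(p4,portB)} ∪ {truck_at(t3,whs2)}
          = {pkg_at(p4,portB), truck_at(t3,whs2)}

== RESULT ==
["pkg_at(p4,portB)", "truck_at(t3,whs2)"]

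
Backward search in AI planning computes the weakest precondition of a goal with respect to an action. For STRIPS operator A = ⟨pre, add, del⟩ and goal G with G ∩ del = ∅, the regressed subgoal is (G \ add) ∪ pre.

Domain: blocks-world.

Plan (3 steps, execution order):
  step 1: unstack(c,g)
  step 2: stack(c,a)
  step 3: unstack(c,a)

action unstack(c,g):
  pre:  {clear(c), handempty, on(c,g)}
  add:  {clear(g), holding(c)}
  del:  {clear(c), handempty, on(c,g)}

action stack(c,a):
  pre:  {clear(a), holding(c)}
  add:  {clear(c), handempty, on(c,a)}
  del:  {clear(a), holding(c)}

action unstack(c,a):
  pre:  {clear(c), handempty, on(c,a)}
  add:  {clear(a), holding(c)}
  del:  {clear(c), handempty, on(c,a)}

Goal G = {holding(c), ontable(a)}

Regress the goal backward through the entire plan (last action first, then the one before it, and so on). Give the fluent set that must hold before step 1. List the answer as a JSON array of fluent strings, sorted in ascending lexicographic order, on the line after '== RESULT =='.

Regress step by step:
  through step 3 (unstack(c,a)): drop {holding(c)}, keep {ontable(a)}, require {clear(c), handempty, on(c,a)}
    → {clear(c), handempty, on(c,a), ontable(a)}
  through step 2 (stack(c,a)): drop {clear(c), handempty, on(c,a)}, keep {ontable(a)}, require {clear(a), holding(c)}
    → {clear(a), holding(c), ontable(a)}
  through step 1 (unstack(c,g)): drop {holding(c)}, keep {clear(a), ontable(a)}, require {clear(c), handempty, on(c,g)}
    → {clear(a), clear(c), handempty, on(c,g), ontable(a)}

== RESULT ==
["clear(a)", "clear(c)", "handempty", "on(c,g)", "ontable(a)"]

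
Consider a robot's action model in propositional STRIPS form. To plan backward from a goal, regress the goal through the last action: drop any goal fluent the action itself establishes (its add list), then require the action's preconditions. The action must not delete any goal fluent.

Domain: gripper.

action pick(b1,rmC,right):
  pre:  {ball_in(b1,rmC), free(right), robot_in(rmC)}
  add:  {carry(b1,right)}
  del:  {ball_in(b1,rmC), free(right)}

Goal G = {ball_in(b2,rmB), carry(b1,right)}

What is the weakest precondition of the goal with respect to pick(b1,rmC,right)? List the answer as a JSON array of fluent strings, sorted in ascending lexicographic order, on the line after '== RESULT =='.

Regress:
  G ∩ del = {}  (empty — regression defined)
  G \ add = {ball_in(b2,rmB), carry(b1,right)} \ {carry(b1,right)} = {ball_in(b2,rmB)}
  ∪ pre   = {ball_in(b2,rmB)} ∪ {ball_in(b1,rmC), free(right), robot_in(rmC)}
          = {ball_in(b1,rmC), ball_in(b2,rmB), free(right), robot_in(rmC)}

== RESULT ==
["ball_in(b1,rmC)", "ball_in(b2,rmB)", "free(right)", "robot_in(rmC)"]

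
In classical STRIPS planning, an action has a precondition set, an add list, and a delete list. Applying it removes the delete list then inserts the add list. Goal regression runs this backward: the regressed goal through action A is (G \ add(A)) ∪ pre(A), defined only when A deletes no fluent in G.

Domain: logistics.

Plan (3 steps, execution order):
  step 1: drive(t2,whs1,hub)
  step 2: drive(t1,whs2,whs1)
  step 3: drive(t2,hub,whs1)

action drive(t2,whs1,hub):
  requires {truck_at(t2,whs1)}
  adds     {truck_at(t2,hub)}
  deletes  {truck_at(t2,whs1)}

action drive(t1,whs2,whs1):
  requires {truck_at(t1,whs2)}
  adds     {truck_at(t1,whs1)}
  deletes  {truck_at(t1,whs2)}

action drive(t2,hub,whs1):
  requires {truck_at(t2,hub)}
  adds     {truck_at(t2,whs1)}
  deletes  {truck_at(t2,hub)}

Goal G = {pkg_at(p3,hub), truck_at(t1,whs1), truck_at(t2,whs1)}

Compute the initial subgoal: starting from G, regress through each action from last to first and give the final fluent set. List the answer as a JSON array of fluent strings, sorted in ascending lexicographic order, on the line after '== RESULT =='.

Regress step by step:
  through step 3 (drive(t2,hub,whs1)): drop {truck_at(t2,whs1)}, keep {pkg_at(p3,hub), truck_at(t1,whs1)}, require {truck_at(t2,hub)}
    → {pkg_at(p3,hub), truck_at(t1,whs1), truck_at(t2,hub)}
  through step 2 (drive(t1,whs2,whs1)): drop {truck_at(t1,whs1)}, keep {pkg_at(p3,hub), truck_at(t2,hub)}, require {truck_at(t1,whs2)}
    → {pkg_at(p3,hub), truck_at(t1,whs2), truck_at(t2,hub)}
  through step 1 (drive(t2,whs1,hub)): drop {truck_at(t2,hub)}, keep {pkg_at(p3,hub), truck_at(t1,whs2)}, require {truck_at(t2,whs1)}
    → {pkg_at(p3,hub), truck_at(t1,whs2), truck_at(t2,whs1)}

== RESULT ==
["pkg_at(p3,hub)", "truck_at(t1,whs2)", "truck_at(t2,whs1)"]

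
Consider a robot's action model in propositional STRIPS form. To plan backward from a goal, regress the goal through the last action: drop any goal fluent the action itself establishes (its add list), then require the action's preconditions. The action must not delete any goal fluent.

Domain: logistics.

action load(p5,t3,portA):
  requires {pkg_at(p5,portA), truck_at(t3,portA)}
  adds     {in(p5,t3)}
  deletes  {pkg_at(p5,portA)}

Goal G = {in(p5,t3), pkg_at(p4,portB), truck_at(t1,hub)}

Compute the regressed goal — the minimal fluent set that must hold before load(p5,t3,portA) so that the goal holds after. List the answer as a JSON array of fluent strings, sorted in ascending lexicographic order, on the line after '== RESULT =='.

Regress:
  G ∩ del = {}  (empty — regression defined)
  G \ add = {in(p5,t3), pkg_at(p4,portB), truck_at(t1,hub)} \ {in(p5,t3)} = {pkg_at(p4,portB), truck_at(t1,hub)}
  ∪ pre   = {pkg_at(p4,portB), truck_at(t1,hub)} ∪ {pkg_at(p5,portA), truck_at(t3,portA)}
          = {pkg_at(p4,portB), pkg_at(p5,portA), truck_at(t1,hub), truck_at(t3,portA)}

== RESULT ==
["pkg_at(p4,portB)", "pkg_at(p5,portA)", "truck_at(t1,hub)", "truck_at(t3,portA)"]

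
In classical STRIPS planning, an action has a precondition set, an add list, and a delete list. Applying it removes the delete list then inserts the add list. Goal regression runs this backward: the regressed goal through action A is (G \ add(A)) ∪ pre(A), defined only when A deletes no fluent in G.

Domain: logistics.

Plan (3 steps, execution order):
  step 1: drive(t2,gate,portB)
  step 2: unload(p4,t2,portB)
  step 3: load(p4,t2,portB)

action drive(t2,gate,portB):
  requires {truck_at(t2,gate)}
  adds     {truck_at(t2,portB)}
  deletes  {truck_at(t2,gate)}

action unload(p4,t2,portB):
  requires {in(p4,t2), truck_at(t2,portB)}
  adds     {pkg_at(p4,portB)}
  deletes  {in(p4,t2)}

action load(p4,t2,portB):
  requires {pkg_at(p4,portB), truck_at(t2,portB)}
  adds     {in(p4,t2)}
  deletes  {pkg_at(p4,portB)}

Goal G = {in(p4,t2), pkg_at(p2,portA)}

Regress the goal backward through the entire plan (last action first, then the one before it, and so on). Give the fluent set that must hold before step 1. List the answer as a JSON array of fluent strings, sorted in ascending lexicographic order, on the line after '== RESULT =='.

Regress step by step:
  through step 3 (load(p4,t2,portB)): drop {in(p4,t2)}, keep {pkg_at(p2,portA)}, require {pkg_at(p4,portB), truck_at(t2,portB)}
    → {pkg_at(p2,portA), pkg_at(p4,portB), truck_at(t2,portB)}
  through step 2 (unload(p4,t2,portB)): drop {pkg_at(p4,portB)}, keep {pkg_at(p2,portA), truck_at(t2,portB)}, require {in(p4,t2), truck_at(t2,portB)}
    → {in(p4,t2), pkg_at(p2,portA), truck_at(t2,portB)}
  through step 1 (drive(t2,gate,portB)): drop {truck_at(t2,portB)}, keep {in(p4,t2), pkg_at(p2,portA)}, require {truck_at(t2,gate)}
    → {in(p4,t2), pkg_at(p2,portA), truck_at(t2,gate)}

== RESULT ==
["in(p4,t2)", "pkg_at(p2,portA)", "truck_at(t2,gate)"]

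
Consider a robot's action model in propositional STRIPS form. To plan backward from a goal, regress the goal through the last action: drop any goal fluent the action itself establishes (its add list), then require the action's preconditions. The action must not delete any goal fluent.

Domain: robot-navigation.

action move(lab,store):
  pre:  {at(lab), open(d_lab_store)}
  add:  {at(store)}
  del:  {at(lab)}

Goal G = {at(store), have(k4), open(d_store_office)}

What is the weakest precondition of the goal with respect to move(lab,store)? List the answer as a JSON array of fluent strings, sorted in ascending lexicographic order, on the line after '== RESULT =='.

Regress:
  G ∩ del = {}  (empty — regression defined)
  G \ add = {at(store), have(k4), open(d_store_office)} \ {at(store)} = {have(k4), open(d_store_office)}
  ∪ pre   = {have(k4), open(d_store_office)} ∪ {at(lab), open(d_lab_store)}
          = {at(lab), have(k4), open(d_lab_store), open(d_store_office)}

== RESULT ==
["at(lab)", "have(k4)", "open(d_lab_store)", "open(d_store_office)"]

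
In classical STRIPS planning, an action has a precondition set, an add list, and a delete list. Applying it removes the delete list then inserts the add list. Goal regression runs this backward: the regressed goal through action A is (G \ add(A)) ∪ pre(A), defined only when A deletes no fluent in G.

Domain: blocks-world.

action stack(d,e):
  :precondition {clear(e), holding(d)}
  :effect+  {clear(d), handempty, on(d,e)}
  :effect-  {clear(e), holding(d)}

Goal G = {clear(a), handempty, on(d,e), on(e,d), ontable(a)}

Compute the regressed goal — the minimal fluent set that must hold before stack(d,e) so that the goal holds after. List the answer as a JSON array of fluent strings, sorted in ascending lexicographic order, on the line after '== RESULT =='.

Regress:
  G ∩ del = {}  (empty — regression defined)
  G \ add = {clear(a), handempty, on(d,e), on(e,d), ontable(a)} \ {clear(d), handempty, on(d,e)} = {clear(a), on(e,d), ontable(a)}
  ∪ pre   = {clear(a), on(e,d), ontable(a)} ∪ {clear(e), holding(d)}
          = {clear(a), clear(e), holding(d), on(e,d), ontable(a)}

== RESULT ==
["clear(a)", "clear(e)", "holding(d)", "on(e,d)", "ontable(a)"]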